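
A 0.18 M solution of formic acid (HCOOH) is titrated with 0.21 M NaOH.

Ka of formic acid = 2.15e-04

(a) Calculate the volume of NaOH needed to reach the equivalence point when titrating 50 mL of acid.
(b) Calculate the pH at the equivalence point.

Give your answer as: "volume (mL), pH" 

moles acid = 0.18 × 50/1000 = 0.009 mol; V_base = moles/0.21 × 1000 = 42.9 mL. At equivalence only the conjugate base is present: [A⁻] = 0.009/0.093 = 9.6923e-02 M. Kb = Kw/Ka = 4.65e-11; [OH⁻] = √(Kb × [A⁻]) = 2.1232e-06; pOH = 5.67; pH = 14 - pOH = 8.33.

V = 42.9 mL, pH = 8.33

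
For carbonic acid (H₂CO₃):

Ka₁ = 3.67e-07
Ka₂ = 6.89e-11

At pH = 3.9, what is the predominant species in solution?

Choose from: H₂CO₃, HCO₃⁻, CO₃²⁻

pKa₁ = 6.44, pKa₂ = 10.16. For a polyprotic acid the predominant species crosses at each pKa: below pKa_n the protonated form dominates, above it the deprotonated form does. At pH = 3.9, the predominant species is H₂CO₃.

H₂CO₃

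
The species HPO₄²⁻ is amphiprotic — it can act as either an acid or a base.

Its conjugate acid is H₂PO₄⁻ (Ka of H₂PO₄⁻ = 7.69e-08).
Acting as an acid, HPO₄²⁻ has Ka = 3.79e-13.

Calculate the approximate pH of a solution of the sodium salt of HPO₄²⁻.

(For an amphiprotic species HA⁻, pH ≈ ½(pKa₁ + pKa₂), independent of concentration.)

pKa₁ = -log(7.69e-08) = 7.11; pKa₂ = -log(3.79e-13) = 12.42. For an amphiprotic species, pH ≈ ½(pKa₁ + pKa₂) = ½(7.11 + 12.42) = 9.77.

pH = 9.77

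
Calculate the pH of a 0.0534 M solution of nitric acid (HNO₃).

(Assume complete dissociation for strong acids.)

[H⁺] = 0.0534 M for strong acid. pH = -log[H⁺] = -log(0.0534)

pH = 1.27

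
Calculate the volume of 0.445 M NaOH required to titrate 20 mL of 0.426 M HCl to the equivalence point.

At equivalence: moles acid = moles base. moles HCl = 0.426 × 20/1000 = 0.00852 mol. V_base = moles / 0.445 × 1000 = 19.1 mL.

V_{base} = 19.1 mL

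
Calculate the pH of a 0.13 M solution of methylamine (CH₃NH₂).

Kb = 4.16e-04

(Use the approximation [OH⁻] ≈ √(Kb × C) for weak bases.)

[OH⁻] = √(Kb × C) = √(4.16e-04 × 0.13) = 7.3539e-03. pOH = 2.13, pH = 14 - pOH

pH = 11.87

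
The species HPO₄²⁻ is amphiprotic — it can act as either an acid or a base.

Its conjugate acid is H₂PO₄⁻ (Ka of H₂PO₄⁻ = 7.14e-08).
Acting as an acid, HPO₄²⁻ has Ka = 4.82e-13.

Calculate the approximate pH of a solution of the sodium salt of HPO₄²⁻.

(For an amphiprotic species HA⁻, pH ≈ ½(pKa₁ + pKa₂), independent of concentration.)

pKa₁ = -log(7.14e-08) = 7.15; pKa₂ = -log(4.82e-13) = 12.32. For an amphiprotic species, pH ≈ ½(pKa₁ + pKa₂) = ½(7.15 + 12.32) = 9.73.

pH = 9.73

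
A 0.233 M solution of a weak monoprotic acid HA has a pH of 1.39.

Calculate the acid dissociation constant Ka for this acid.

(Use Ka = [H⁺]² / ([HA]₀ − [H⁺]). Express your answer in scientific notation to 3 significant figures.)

[H⁺] = 10^(−pH) = 10^(−1.39) = 4.074e-02 M. For HA ⇌ H⁺ + A⁻, Ka = [H⁺][A⁻]/[HA] = [H⁺]² / ([HA]₀ − [H⁺]) = (4.074e-02)² / (0.233 − 4.074e-02) = 8.63e-03.

K_a = 8.63e-03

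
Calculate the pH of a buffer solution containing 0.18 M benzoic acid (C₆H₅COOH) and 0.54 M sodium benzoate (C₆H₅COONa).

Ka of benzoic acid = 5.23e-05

pKa = -log(5.23e-05) = 4.28. pH = pKa + log([A⁻]/[HA]) = 4.28 + log(0.54/0.18)

pH = 4.76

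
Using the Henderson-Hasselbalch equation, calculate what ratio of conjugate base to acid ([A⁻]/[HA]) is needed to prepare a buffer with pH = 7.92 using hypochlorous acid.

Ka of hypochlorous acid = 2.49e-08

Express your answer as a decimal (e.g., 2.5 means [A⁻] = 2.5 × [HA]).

pKa = -log(2.49e-08) = 7.6038. pH = pKa + log([A⁻]/[HA]), so log([A⁻]/[HA]) = pH − pKa = 7.92 − 7.6038 = 0.3162. [A⁻]/[HA] = 10^(0.3162) = 2.07

[A⁻]/[HA] = 2.07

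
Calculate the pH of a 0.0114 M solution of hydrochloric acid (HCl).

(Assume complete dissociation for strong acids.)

[H⁺] = 0.0114 M for strong acid. pH = -log[H⁺] = -log(0.0114)

pH = 1.94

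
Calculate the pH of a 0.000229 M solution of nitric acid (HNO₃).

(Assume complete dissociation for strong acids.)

[H⁺] = 0.000229 M for strong acid. pH = -log[H⁺] = -log(0.000229)

pH = 3.64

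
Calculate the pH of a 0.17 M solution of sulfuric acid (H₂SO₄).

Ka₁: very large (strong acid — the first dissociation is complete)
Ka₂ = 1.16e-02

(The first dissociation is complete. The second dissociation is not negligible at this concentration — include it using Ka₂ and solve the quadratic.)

First dissociation is complete: [H⁺]₀ = [HSO₄⁻]₀ = C = 0.17 M. Second dissociation HSO₄⁻ ⇌ H⁺ + SO₄²⁻: let x = [SO₄²⁻]. Ka₂ = (C + x)·x / (C − x) = 1.16e-02 → x² + (C + Ka₂)·x − Ka₂·C = 0 → x² + 0.18160·x − 1.972e-03 = 0. x = (−0.18160 + √(0.18160² + 4 × 1.972e-03)) / 2 = 1.0277e-02 M. [H⁺] = C + x = 0.17 + 1.0277e-02 = 1.8028e-01 M. pH = -log(1.8028e-01) = 0.74.

pH = 0.74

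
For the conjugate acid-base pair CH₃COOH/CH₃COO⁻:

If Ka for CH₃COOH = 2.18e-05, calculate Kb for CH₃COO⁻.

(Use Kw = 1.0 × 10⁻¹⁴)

For a conjugate pair Ka × Kb = Kw, so Kb = Kw/Ka = 1.0 × 10⁻¹⁴ / 2.18e-05 = 4.59e-10.

K_b = 4.59e-10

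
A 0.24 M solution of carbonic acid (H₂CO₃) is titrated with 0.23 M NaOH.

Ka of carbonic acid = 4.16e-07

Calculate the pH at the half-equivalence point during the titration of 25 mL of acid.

At half-equivalence [HA] = [A⁻], so Henderson-Hasselbalch gives pH = pKa = -log(4.16e-07) = 6.38.

pH = pKa = 6.38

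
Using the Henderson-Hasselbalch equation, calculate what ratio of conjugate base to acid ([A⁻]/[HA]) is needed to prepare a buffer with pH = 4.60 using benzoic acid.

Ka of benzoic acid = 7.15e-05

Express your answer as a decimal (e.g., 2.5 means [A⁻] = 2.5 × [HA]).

pKa = -log(7.15e-05) = 4.1457. pH = pKa + log([A⁻]/[HA]), so log([A⁻]/[HA]) = pH − pKa = 4.60 − 4.1457 = 0.4543. [A⁻]/[HA] = 10^(0.4543) = 2.85

[A⁻]/[HA] = 2.85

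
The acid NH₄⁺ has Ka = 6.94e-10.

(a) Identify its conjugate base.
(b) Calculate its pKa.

(a) The conjugate base is formed by removing one H⁺ from NH₄⁺, giving NH₃. (b) pKa = -log(Ka) = -log(6.94e-10) = 9.16.

Conjugate base: NH₃; pK_a = 9.16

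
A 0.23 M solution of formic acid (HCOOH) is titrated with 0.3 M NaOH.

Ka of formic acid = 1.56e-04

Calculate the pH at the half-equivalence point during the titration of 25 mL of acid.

At half-equivalence [HA] = [A⁻], so Henderson-Hasselbalch gives pH = pKa = -log(1.56e-04) = 3.81.

pH = pKa = 3.81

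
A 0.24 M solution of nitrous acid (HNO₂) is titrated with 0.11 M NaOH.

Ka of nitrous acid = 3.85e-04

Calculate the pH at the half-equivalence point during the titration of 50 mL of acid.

At half-equivalence [HA] = [A⁻], so Henderson-Hasselbalch gives pH = pKa = -log(3.85e-04) = 3.41.

pH = pKa = 3.41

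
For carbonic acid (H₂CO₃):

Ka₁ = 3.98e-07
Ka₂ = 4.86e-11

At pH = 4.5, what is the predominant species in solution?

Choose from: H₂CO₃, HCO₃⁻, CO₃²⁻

pKa₁ = 6.40, pKa₂ = 10.31. For a polyprotic acid the predominant species crosses at each pKa: below pKa_n the protonated form dominates, above it the deprotonated form does. At pH = 4.5, the predominant species is H₂CO₃.

H₂CO₃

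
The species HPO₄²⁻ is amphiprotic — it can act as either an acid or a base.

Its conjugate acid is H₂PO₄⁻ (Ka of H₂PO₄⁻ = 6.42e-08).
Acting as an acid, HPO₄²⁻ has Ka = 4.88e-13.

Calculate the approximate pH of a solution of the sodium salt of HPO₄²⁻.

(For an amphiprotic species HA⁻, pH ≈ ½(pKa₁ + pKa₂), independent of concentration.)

pKa₁ = -log(6.42e-08) = 7.19; pKa₂ = -log(4.88e-13) = 12.31. For an amphiprotic species, pH ≈ ½(pKa₁ + pKa₂) = ½(7.19 + 12.31) = 9.75.

pH = 9.75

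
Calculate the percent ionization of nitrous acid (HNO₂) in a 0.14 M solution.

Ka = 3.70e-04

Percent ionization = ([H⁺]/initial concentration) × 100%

Using Ka equilibrium: x² + Ka×x - Ka×C = 0. Solving: [H⁺] = 7.0146e-03. Percent = (7.0146e-03/0.14) × 100

Percent ionization = 5.01%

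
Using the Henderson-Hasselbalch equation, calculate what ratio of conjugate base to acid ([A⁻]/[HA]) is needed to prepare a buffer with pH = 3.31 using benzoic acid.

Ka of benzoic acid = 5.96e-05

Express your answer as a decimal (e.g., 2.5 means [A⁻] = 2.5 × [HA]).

pKa = -log(5.96e-05) = 4.2248. pH = pKa + log([A⁻]/[HA]), so log([A⁻]/[HA]) = pH − pKa = 3.31 − 4.2248 = -0.9148. [A⁻]/[HA] = 10^(-0.9148) = 0.122

[A⁻]/[HA] = 0.122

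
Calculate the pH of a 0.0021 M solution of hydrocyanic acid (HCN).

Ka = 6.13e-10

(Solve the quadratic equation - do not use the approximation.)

x² + Ka×x - Ka×C = 0. Using quadratic formula: [H⁺] = 1.1343e-06

pH = 5.95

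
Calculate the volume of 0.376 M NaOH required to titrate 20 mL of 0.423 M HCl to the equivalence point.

At equivalence: moles acid = moles base. moles HCl = 0.423 × 20/1000 = 0.00846 mol. V_base = moles / 0.376 × 1000 = 22.5 mL.

V_{base} = 22.5 mL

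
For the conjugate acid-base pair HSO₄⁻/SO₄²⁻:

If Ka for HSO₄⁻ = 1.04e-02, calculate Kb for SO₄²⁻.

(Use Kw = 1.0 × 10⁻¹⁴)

For a conjugate pair Ka × Kb = Kw, so Kb = Kw/Ka = 1.0 × 10⁻¹⁴ / 1.04e-02 = 9.62e-13.

K_b = 9.62e-13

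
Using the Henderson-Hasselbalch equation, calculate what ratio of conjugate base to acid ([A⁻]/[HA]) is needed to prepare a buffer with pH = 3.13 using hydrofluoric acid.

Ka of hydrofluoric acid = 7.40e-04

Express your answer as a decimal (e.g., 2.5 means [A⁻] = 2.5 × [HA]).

pKa = -log(7.40e-04) = 3.1308. pH = pKa + log([A⁻]/[HA]), so log([A⁻]/[HA]) = pH − pKa = 3.13 − 3.1308 = -0.0008. [A⁻]/[HA] = 10^(-0.0008) = 0.998

[A⁻]/[HA] = 0.998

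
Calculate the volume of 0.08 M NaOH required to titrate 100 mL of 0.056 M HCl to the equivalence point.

At equivalence: moles acid = moles base. moles HCl = 0.056 × 100/1000 = 0.0056 mol. V_base = moles / 0.08 × 1000 = 70.0 mL.

V_{base} = 70.0 mL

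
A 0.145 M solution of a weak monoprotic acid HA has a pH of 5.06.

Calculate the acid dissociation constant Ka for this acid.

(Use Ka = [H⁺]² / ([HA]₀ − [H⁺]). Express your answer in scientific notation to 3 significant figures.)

[H⁺] = 10^(−pH) = 10^(−5.06) = 8.710e-06 M. For HA ⇌ H⁺ + A⁻, Ka = [H⁺][A⁻]/[HA] = [H⁺]² / ([HA]₀ − [H⁺]) = (8.710e-06)² / (0.145 − 8.710e-06) = 5.23e-10.

K_a = 5.23e-10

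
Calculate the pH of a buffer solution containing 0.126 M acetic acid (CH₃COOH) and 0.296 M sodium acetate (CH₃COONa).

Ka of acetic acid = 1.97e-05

pKa = -log(1.97e-05) = 4.71. pH = pKa + log([A⁻]/[HA]) = 4.71 + log(0.296/0.126)

pH = 5.08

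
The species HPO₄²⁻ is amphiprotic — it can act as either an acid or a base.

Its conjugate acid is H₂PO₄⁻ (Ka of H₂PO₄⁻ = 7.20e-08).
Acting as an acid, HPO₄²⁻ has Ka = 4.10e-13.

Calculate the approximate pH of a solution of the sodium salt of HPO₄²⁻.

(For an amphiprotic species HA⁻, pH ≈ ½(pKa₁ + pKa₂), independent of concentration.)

pKa₁ = -log(7.20e-08) = 7.14; pKa₂ = -log(4.10e-13) = 12.39. For an amphiprotic species, pH ≈ ½(pKa₁ + pKa₂) = ½(7.14 + 12.39) = 9.76.

pH = 9.76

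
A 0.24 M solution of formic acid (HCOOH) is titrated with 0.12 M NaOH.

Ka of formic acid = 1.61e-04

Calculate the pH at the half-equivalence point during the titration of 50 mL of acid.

At half-equivalence [HA] = [A⁻], so Henderson-Hasselbalch gives pH = pKa = -log(1.61e-04) = 3.79.

pH = pKa = 3.79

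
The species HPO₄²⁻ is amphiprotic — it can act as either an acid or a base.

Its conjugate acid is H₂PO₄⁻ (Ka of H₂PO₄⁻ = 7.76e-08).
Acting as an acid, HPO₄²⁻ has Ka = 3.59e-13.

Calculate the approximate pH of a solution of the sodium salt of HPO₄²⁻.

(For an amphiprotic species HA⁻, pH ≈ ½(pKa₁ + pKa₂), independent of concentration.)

pKa₁ = -log(7.76e-08) = 7.11; pKa₂ = -log(3.59e-13) = 12.44. For an amphiprotic species, pH ≈ ½(pKa₁ + pKa₂) = ½(7.11 + 12.44) = 9.78.

pH = 9.78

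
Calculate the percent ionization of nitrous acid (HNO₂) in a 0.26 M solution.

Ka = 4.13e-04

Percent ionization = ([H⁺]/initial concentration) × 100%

Using Ka equilibrium: x² + Ka×x - Ka×C = 0. Solving: [H⁺] = 1.0158e-02. Percent = (1.0158e-02/0.26) × 100

Percent ionization = 3.91%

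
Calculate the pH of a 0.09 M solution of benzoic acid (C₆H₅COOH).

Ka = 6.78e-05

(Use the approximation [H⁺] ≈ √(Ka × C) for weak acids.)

[H⁺] = √(Ka × C) = √(6.78e-05 × 0.09) = 2.4702e-03. pH = -log(2.4702e-03)

pH = 2.61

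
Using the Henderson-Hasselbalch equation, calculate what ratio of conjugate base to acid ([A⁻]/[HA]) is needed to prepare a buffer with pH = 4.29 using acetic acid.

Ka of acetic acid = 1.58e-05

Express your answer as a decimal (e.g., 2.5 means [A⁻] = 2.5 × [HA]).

pKa = -log(1.58e-05) = 4.8013. pH = pKa + log([A⁻]/[HA]), so log([A⁻]/[HA]) = pH − pKa = 4.29 − 4.8013 = -0.5113. [A⁻]/[HA] = 10^(-0.5113) = 0.308

[A⁻]/[HA] = 0.308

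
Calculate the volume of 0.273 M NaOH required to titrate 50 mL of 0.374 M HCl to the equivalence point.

At equivalence: moles acid = moles base. moles HCl = 0.374 × 50/1000 = 0.0187 mol. V_base = moles / 0.273 × 1000 = 68.5 mL.

V_{base} = 68.5 mL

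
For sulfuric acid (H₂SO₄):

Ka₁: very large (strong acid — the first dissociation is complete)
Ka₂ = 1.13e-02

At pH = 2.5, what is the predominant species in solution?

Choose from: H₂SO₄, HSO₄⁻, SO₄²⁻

The first dissociation is complete, so H₂SO₄ itself is never the predominant species in water; pKa₂ = -log(1.13e-02) = 1.95. For a polyprotic acid the predominant species crosses at each pKa: below pKa_n the protonated form dominates, above it the deprotonated form does. At pH = 2.5, the predominant species is SO₄²⁻.

SO₄²⁻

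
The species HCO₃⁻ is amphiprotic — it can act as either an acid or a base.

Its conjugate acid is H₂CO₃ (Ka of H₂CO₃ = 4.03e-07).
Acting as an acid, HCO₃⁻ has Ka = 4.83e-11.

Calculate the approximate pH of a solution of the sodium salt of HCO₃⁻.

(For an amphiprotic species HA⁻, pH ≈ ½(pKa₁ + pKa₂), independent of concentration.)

pKa₁ = -log(4.03e-07) = 6.39; pKa₂ = -log(4.83e-11) = 10.32. For an amphiprotic species, pH ≈ ½(pKa₁ + pKa₂) = ½(6.39 + 10.32) = 8.36.

pH = 8.36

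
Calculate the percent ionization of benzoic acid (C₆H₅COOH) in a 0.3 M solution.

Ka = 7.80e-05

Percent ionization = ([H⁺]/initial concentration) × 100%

Using Ka equilibrium: x² + Ka×x - Ka×C = 0. Solving: [H⁺] = 4.7985e-03. Percent = (4.7985e-03/0.3) × 100

Percent ionization = 1.6%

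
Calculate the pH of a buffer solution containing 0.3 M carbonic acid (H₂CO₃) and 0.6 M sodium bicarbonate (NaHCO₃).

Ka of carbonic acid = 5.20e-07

pKa = -log(5.20e-07) = 6.28. pH = pKa + log([A⁻]/[HA]) = 6.28 + log(0.6/0.3)

pH = 6.59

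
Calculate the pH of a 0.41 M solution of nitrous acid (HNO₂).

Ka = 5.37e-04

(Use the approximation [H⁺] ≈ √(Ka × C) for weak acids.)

[H⁺] = √(Ka × C) = √(5.37e-04 × 0.41) = 1.4838e-02. pH = -log(1.4838e-02)

pH = 1.83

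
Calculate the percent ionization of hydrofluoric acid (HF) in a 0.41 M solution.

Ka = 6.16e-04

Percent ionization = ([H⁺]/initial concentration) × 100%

Using Ka equilibrium: x² + Ka×x - Ka×C = 0. Solving: [H⁺] = 1.5587e-02. Percent = (1.5587e-02/0.41) × 100

Percent ionization = 3.8%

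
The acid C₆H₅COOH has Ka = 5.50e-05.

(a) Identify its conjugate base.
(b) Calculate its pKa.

(a) The conjugate base is formed by removing one H⁺ from C₆H₅COOH, giving C₆H₅COO⁻. (b) pKa = -log(Ka) = -log(5.50e-05) = 4.26.

Conjugate base: C₆H₅COO⁻; pK_a = 4.26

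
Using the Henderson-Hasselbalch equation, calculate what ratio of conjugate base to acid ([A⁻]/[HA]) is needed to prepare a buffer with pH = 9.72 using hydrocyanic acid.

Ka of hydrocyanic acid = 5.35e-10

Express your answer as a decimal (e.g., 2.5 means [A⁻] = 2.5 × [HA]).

pKa = -log(5.35e-10) = 9.2716. pH = pKa + log([A⁻]/[HA]), so log([A⁻]/[HA]) = pH − pKa = 9.72 − 9.2716 = 0.4484. [A⁻]/[HA] = 10^(0.4484) = 2.81

[A⁻]/[HA] = 2.81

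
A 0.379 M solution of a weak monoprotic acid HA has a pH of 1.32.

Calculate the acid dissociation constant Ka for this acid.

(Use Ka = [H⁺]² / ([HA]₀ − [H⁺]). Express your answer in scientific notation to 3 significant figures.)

[H⁺] = 10^(−pH) = 10^(−1.32) = 4.786e-02 M. For HA ⇌ H⁺ + A⁻, Ka = [H⁺][A⁻]/[HA] = [H⁺]² / ([HA]₀ − [H⁺]) = (4.786e-02)² / (0.379 − 4.786e-02) = 6.92e-03.

K_a = 6.92e-03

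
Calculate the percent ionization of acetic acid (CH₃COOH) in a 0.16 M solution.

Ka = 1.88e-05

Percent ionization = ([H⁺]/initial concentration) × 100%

Using Ka equilibrium: x² + Ka×x - Ka×C = 0. Solving: [H⁺] = 1.7250e-03. Percent = (1.7250e-03/0.16) × 100

Percent ionization = 1.08%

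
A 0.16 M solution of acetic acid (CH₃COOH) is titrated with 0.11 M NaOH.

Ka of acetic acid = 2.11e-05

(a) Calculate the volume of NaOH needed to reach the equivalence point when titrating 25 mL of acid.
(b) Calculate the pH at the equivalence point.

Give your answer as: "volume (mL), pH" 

moles acid = 0.16 × 25/1000 = 0.004 mol; V_base = moles/0.11 × 1000 = 36.4 mL. At equivalence only the conjugate base is present: [A⁻] = 0.004/0.061 = 6.5185e-02 M. Kb = Kw/Ka = 4.74e-10; [OH⁻] = √(Kb × [A⁻]) = 5.5582e-06; pOH = 5.26; pH = 14 - pOH = 8.74.

V = 36.4 mL, pH = 8.74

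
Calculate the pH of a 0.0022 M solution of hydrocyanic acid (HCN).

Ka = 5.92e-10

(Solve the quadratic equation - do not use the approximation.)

x² + Ka×x - Ka×C = 0. Using quadratic formula: [H⁺] = 1.1409e-06

pH = 5.94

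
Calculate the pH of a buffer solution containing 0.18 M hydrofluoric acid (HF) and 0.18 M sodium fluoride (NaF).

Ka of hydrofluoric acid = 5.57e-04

pKa = -log(5.57e-04) = 3.25. pH = pKa + log([A⁻]/[HA]) = 3.25 + log(0.18/0.18)

pH = 3.25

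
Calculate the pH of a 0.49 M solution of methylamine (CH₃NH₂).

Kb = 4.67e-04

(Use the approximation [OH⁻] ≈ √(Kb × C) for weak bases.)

[OH⁻] = √(Kb × C) = √(4.67e-04 × 0.49) = 1.5127e-02. pOH = 1.82, pH = 14 - pOH

pH = 12.18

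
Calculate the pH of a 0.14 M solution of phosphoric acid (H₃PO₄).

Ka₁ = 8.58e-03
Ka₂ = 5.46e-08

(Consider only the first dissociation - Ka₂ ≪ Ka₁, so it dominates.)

First dissociation dominates. From Ka₁ = [H⁺][HA⁻]/[H₂A], x² + Ka₁·x − Ka₁·C = 0 with C = 0.14 M and Ka₁ = 8.58e-03. Solving: [H⁺] = (−Ka₁ + √(Ka₁² + 4·Ka₁·C)) / 2 = 3.0633e-02 M. pH = -log(3.0633e-02) = 1.51.

pH = 1.51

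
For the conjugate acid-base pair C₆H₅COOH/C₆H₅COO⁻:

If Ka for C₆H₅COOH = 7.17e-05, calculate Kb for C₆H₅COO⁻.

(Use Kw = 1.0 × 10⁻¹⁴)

For a conjugate pair Ka × Kb = Kw, so Kb = Kw/Ka = 1.0 × 10⁻¹⁴ / 7.17e-05 = 1.39e-10.

K_b = 1.39e-10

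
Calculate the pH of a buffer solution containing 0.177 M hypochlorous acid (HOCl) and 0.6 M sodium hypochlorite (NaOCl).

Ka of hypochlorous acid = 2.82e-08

pKa = -log(2.82e-08) = 7.55. pH = pKa + log([A⁻]/[HA]) = 7.55 + log(0.6/0.177)

pH = 8.08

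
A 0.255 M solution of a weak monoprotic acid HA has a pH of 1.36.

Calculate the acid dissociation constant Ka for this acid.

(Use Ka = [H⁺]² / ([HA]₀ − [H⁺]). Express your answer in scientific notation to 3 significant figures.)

[H⁺] = 10^(−pH) = 10^(−1.36) = 4.365e-02 M. For HA ⇌ H⁺ + A⁻, Ka = [H⁺][A⁻]/[HA] = [H⁺]² / ([HA]₀ − [H⁺]) = (4.365e-02)² / (0.255 − 4.365e-02) = 9.02e-03.

K_a = 9.02e-03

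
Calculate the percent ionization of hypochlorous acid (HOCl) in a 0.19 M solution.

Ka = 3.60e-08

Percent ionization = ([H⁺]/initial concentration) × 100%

Using Ka equilibrium: x² + Ka×x - Ka×C = 0. Solving: [H⁺] = 8.2686e-05. Percent = (8.2686e-05/0.19) × 100

Percent ionization = 0.0435%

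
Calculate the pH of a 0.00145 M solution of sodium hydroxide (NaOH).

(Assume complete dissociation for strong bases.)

[OH⁻] = 0.00145 M for strong base. pOH = -log[OH⁻] = 2.84, pH = 14 - pOH

pH = 11.16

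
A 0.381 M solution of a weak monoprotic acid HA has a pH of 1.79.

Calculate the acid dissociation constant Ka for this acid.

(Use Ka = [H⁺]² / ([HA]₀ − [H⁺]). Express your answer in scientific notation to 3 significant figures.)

[H⁺] = 10^(−pH) = 10^(−1.79) = 1.622e-02 M. For HA ⇌ H⁺ + A⁻, Ka = [H⁺][A⁻]/[HA] = [H⁺]² / ([HA]₀ − [H⁺]) = (1.622e-02)² / (0.381 − 1.622e-02) = 7.21e-04.

K_a = 7.21e-04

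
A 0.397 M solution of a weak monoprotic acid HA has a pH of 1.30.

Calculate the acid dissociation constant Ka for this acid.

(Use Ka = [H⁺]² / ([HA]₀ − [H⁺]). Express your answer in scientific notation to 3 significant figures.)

[H⁺] = 10^(−pH) = 10^(−1.30) = 5.012e-02 M. For HA ⇌ H⁺ + A⁻, Ka = [H⁺][A⁻]/[HA] = [H⁺]² / ([HA]₀ − [H⁺]) = (5.012e-02)² / (0.397 − 5.012e-02) = 7.24e-03.

K_a = 7.24e-03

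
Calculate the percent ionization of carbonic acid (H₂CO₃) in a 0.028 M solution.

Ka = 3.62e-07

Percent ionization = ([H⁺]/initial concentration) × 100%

Using Ka equilibrium: x² + Ka×x - Ka×C = 0. Solving: [H⁺] = 1.0050e-04. Percent = (1.0050e-04/0.028) × 100

Percent ionization = 0.359%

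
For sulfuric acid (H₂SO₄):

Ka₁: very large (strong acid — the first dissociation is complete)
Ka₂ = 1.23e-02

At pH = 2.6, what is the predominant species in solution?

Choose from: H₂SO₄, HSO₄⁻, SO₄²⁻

The first dissociation is complete, so H₂SO₄ itself is never the predominant species in water; pKa₂ = -log(1.23e-02) = 1.91. For a polyprotic acid the predominant species crosses at each pKa: below pKa_n the protonated form dominates, above it the deprotonated form does. At pH = 2.6, the predominant species is SO₄²⁻.

SO₄²⁻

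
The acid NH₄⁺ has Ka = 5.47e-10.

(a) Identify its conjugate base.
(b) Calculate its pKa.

(a) The conjugate base is formed by removing one H⁺ from NH₄⁺, giving NH₃. (b) pKa = -log(Ka) = -log(5.47e-10) = 9.26.

Conjugate base: NH₃; pK_a = 9.26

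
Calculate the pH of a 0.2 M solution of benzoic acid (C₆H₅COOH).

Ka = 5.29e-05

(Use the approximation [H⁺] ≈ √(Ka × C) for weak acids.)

[H⁺] = √(Ka × C) = √(5.29e-05 × 0.2) = 3.2527e-03. pH = -log(3.2527e-03)

pH = 2.49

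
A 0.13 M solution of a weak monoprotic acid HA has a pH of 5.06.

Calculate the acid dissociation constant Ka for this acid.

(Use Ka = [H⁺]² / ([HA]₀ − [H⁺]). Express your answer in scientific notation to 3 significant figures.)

[H⁺] = 10^(−pH) = 10^(−5.06) = 8.710e-06 M. For HA ⇌ H⁺ + A⁻, Ka = [H⁺][A⁻]/[HA] = [H⁺]² / ([HA]₀ − [H⁺]) = (8.710e-06)² / (0.13 − 8.710e-06) = 5.84e-10.

K_a = 5.84e-10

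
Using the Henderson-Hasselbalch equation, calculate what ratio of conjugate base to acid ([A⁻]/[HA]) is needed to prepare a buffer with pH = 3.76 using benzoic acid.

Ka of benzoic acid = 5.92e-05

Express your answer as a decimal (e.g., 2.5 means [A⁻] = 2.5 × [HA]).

pKa = -log(5.92e-05) = 4.2277. pH = pKa + log([A⁻]/[HA]), so log([A⁻]/[HA]) = pH − pKa = 3.76 − 4.2277 = -0.4677. [A⁻]/[HA] = 10^(-0.4677) = 0.341

[A⁻]/[HA] = 0.341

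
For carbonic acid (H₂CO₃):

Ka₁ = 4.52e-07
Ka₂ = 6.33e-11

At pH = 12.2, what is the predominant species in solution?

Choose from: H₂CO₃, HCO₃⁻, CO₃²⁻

pKa₁ = 6.34, pKa₂ = 10.20. For a polyprotic acid the predominant species crosses at each pKa: below pKa_n the protonated form dominates, above it the deprotonated form does. At pH = 12.2, the predominant species is CO₃²⁻.

CO₃²⁻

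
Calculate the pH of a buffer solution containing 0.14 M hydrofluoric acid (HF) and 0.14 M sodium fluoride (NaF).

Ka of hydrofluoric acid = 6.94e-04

pKa = -log(6.94e-04) = 3.16. pH = pKa + log([A⁻]/[HA]) = 3.16 + log(0.14/0.14)

pH = 3.16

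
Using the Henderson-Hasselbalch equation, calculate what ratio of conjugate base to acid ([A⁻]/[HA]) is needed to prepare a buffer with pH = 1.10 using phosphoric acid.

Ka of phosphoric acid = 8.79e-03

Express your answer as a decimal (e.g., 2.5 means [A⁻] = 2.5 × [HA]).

pKa = -log(8.79e-03) = 2.0560. pH = pKa + log([A⁻]/[HA]), so log([A⁻]/[HA]) = pH − pKa = 1.10 − 2.0560 = -0.9560. [A⁻]/[HA] = 10^(-0.9560) = 0.111

[A⁻]/[HA] = 0.111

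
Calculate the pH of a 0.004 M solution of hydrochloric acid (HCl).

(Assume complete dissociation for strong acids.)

[H⁺] = 0.004 M for strong acid. pH = -log[H⁺] = -log(0.004)

pH = 2.40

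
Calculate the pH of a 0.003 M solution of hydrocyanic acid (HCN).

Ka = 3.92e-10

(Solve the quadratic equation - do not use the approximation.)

x² + Ka×x - Ka×C = 0. Using quadratic formula: [H⁺] = 1.0842e-06

pH = 5.96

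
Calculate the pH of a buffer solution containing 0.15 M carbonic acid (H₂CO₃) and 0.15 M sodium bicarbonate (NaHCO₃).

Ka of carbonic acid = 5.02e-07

pKa = -log(5.02e-07) = 6.30. pH = pKa + log([A⁻]/[HA]) = 6.30 + log(0.15/0.15)

pH = 6.30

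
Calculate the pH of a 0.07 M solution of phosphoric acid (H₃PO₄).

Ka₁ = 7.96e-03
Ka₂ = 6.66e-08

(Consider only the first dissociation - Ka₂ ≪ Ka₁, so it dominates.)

First dissociation dominates. From Ka₁ = [H⁺][HA⁻]/[H₂A], x² + Ka₁·x − Ka₁·C = 0 with C = 0.07 M and Ka₁ = 7.96e-03. Solving: [H⁺] = (−Ka₁ + √(Ka₁² + 4·Ka₁·C)) / 2 = 1.9958e-02 M. pH = -log(1.9958e-02) = 1.70.

pH = 1.70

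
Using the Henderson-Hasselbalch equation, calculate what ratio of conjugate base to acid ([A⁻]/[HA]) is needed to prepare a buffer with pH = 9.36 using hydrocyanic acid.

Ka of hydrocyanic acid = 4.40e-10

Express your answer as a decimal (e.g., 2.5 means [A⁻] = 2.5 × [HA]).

pKa = -log(4.40e-10) = 9.3565. pH = pKa + log([A⁻]/[HA]), so log([A⁻]/[HA]) = pH − pKa = 9.36 − 9.3565 = 0.0035. [A⁻]/[HA] = 10^(0.0035) = 1.01

[A⁻]/[HA] = 1.01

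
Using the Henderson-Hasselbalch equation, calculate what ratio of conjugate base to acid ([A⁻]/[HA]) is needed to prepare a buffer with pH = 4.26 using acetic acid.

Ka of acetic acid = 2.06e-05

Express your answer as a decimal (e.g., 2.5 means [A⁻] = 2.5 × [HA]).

pKa = -log(2.06e-05) = 4.6861. pH = pKa + log([A⁻]/[HA]), so log([A⁻]/[HA]) = pH − pKa = 4.26 − 4.6861 = -0.4261. [A⁻]/[HA] = 10^(-0.4261) = 0.375

[A⁻]/[HA] = 0.375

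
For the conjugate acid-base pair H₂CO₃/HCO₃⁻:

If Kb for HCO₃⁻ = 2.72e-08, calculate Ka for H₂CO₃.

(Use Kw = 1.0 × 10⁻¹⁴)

For a conjugate pair Ka × Kb = Kw, so Ka = Kw/Kb = 1.0 × 10⁻¹⁴ / 2.72e-08 = 3.68e-07.

K_a = 3.68e-07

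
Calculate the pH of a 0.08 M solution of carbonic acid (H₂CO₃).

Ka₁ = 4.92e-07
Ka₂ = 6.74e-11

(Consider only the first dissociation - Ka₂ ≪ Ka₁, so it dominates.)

First dissociation dominates. From Ka₁ = [H⁺][HA⁻]/[H₂A], x² + Ka₁·x − Ka₁·C = 0 with C = 0.08 M and Ka₁ = 4.92e-07. Solving: [H⁺] = (−Ka₁ + √(Ka₁² + 4·Ka₁·C)) / 2 = 1.9815e-04 M. pH = -log(1.9815e-04) = 3.70.

pH = 3.70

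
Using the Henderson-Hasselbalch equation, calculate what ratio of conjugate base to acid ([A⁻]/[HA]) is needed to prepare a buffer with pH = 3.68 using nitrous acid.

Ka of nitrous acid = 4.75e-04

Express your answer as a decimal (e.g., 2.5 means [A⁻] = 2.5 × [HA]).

pKa = -log(4.75e-04) = 3.3233. pH = pKa + log([A⁻]/[HA]), so log([A⁻]/[HA]) = pH − pKa = 3.68 − 3.3233 = 0.3567. [A⁻]/[HA] = 10^(0.3567) = 2.27

[A⁻]/[HA] = 2.27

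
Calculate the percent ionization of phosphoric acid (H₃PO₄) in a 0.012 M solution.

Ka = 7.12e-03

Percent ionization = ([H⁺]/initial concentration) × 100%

Using Ka equilibrium: x² + Ka×x - Ka×C = 0. Solving: [H⁺] = 6.3452e-03. Percent = (6.3452e-03/0.012) × 100

Percent ionization = 52.9%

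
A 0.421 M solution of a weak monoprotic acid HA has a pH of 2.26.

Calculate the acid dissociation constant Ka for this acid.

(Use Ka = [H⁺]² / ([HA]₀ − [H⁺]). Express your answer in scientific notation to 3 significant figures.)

[H⁺] = 10^(−pH) = 10^(−2.26) = 5.495e-03 M. For HA ⇌ H⁺ + A⁻, Ka = [H⁺][A⁻]/[HA] = [H⁺]² / ([HA]₀ − [H⁺]) = (5.495e-03)² / (0.421 − 5.495e-03) = 7.27e-05.

K_a = 7.27e-05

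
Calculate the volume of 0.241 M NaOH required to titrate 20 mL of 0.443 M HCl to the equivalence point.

At equivalence: moles acid = moles base. moles HCl = 0.443 × 20/1000 = 0.00886 mol. V_base = moles / 0.241 × 1000 = 36.8 mL.

V_{base} = 36.8 mL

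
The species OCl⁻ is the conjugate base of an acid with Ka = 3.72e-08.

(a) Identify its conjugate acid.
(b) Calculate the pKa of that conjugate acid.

(a) The conjugate acid is formed by adding one H⁺ to OCl⁻, giving HOCl. (b) pKa = -log(Ka) = -log(3.72e-08) = 7.43.

Conjugate acid: HOCl; pK_a = 7.43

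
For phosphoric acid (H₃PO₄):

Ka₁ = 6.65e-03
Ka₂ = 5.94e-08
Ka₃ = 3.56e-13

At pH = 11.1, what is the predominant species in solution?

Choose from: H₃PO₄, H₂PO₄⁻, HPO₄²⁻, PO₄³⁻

pKa₁ = 2.18, pKa₂ = 7.23, pKa₃ = 12.45. For a polyprotic acid the predominant species crosses at each pKa: below pKa_n the protonated form dominates, above it the deprotonated form does. At pH = 11.1, the predominant species is HPO₄²⁻.

HPO₄²⁻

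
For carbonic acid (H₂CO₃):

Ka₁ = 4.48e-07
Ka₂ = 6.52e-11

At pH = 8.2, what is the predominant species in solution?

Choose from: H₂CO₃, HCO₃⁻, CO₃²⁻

pKa₁ = 6.35, pKa₂ = 10.19. For a polyprotic acid the predominant species crosses at each pKa: below pKa_n the protonated form dominates, above it the deprotonated form does. At pH = 8.2, the predominant species is HCO₃⁻.

HCO₃⁻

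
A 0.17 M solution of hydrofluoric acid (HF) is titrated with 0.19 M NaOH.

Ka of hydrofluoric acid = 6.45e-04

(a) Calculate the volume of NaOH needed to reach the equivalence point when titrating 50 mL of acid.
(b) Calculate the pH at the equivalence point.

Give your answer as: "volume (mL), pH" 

moles acid = 0.17 × 50/1000 = 0.0085 mol; V_base = moles/0.19 × 1000 = 44.7 mL. At equivalence only the conjugate base is present: [A⁻] = 0.0085/0.095 = 8.9722e-02 M. Kb = Kw/Ka = 1.55e-11; [OH⁻] = √(Kb × [A⁻]) = 1.1794e-06; pOH = 5.93; pH = 14 - pOH = 8.07.

V = 44.7 mL, pH = 8.07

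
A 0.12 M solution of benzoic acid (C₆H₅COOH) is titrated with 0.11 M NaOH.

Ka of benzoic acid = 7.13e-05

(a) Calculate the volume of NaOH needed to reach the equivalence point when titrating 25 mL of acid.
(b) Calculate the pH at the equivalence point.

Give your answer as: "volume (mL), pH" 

moles acid = 0.12 × 25/1000 = 0.003 mol; V_base = moles/0.11 × 1000 = 27.3 mL. At equivalence only the conjugate base is present: [A⁻] = 0.003/0.052 = 5.7391e-02 M. Kb = Kw/Ka = 1.40e-10; [OH⁻] = √(Kb × [A⁻]) = 2.8371e-06; pOH = 5.55; pH = 14 - pOH = 8.45.

V = 27.3 mL, pH = 8.45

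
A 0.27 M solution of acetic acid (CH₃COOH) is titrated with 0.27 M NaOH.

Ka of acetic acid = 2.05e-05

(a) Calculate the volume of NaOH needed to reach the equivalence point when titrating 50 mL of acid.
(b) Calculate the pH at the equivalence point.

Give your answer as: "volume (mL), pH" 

moles acid = 0.27 × 50/1000 = 0.0135 mol; V_base = moles/0.27 × 1000 = 50.0 mL. At equivalence only the conjugate base is present: [A⁻] = 0.0135/0.100 = 1.3500e-01 M. Kb = Kw/Ka = 4.88e-10; [OH⁻] = √(Kb × [A⁻]) = 8.1150e-06; pOH = 5.09; pH = 14 - pOH = 8.91.

V = 50.0 mL, pH = 8.91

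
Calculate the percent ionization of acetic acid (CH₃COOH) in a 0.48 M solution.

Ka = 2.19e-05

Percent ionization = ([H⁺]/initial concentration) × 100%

Using Ka equilibrium: x² + Ka×x - Ka×C = 0. Solving: [H⁺] = 3.2313e-03. Percent = (3.2313e-03/0.48) × 100

Percent ionization = 0.673%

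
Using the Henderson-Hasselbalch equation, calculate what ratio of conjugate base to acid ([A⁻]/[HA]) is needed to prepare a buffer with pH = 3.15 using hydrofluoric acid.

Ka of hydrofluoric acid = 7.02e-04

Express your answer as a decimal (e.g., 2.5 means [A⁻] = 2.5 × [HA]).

pKa = -log(7.02e-04) = 3.1537. pH = pKa + log([A⁻]/[HA]), so log([A⁻]/[HA]) = pH − pKa = 3.15 − 3.1537 = -0.0037. [A⁻]/[HA] = 10^(-0.0037) = 0.992

[A⁻]/[HA] = 0.992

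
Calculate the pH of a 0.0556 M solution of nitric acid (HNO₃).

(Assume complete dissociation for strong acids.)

[H⁺] = 0.0556 M for strong acid. pH = -log[H⁺] = -log(0.0556)

pH = 1.25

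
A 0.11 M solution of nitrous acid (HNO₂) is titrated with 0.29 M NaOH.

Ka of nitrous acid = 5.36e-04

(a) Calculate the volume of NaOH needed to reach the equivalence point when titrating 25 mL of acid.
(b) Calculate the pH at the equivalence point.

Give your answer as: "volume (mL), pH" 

moles acid = 0.11 × 25/1000 = 0.00275 mol; V_base = moles/0.29 × 1000 = 9.5 mL. At equivalence only the conjugate base is present: [A⁻] = 0.00275/0.034 = 7.9750e-02 M. Kb = Kw/Ka = 1.87e-11; [OH⁻] = √(Kb × [A⁻]) = 1.2198e-06; pOH = 5.91; pH = 14 - pOH = 8.09.

V = 9.5 mL, pH = 8.09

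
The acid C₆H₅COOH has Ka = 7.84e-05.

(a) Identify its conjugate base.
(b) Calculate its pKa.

(a) The conjugate base is formed by removing one H⁺ from C₆H₅COOH, giving C₆H₅COO⁻. (b) pKa = -log(Ka) = -log(7.84e-05) = 4.11.

Conjugate base: C₆H₅COO⁻; pK_a = 4.11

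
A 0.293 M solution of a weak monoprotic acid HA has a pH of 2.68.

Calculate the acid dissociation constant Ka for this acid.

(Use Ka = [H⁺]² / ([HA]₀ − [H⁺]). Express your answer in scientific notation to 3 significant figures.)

[H⁺] = 10^(−pH) = 10^(−2.68) = 2.089e-03 M. For HA ⇌ H⁺ + A⁻, Ka = [H⁺][A⁻]/[HA] = [H⁺]² / ([HA]₀ − [H⁺]) = (2.089e-03)² / (0.293 − 2.089e-03) = 1.50e-05.

K_a = 1.50e-05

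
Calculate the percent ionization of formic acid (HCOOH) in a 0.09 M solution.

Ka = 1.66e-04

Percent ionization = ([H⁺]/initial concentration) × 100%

Using Ka equilibrium: x² + Ka×x - Ka×C = 0. Solving: [H⁺] = 3.7831e-03. Percent = (3.7831e-03/0.09) × 100

Percent ionization = 4.2%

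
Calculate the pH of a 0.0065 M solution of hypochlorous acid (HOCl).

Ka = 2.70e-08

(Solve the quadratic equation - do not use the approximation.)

x² + Ka×x - Ka×C = 0. Using quadratic formula: [H⁺] = 1.3234e-05

pH = 4.88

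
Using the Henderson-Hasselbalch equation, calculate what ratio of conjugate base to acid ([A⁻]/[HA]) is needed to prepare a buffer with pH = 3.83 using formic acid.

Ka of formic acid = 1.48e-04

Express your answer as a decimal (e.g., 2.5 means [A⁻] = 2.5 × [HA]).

pKa = -log(1.48e-04) = 3.8297. pH = pKa + log([A⁻]/[HA]), so log([A⁻]/[HA]) = pH − pKa = 3.83 − 3.8297 = 0.0003. [A⁻]/[HA] = 10^(0.0003) = 1.00

[A⁻]/[HA] = 1.00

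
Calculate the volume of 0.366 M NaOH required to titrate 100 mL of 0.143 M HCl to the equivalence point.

At equivalence: moles acid = moles base. moles HCl = 0.143 × 100/1000 = 0.0143 mol. V_base = moles / 0.366 × 1000 = 39.1 mL.

V_{base} = 39.1 mL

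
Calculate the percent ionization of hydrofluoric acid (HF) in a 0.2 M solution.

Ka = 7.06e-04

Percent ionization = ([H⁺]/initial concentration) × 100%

Using Ka equilibrium: x² + Ka×x - Ka×C = 0. Solving: [H⁺] = 1.1535e-02. Percent = (1.1535e-02/0.2) × 100

Percent ionization = 5.77%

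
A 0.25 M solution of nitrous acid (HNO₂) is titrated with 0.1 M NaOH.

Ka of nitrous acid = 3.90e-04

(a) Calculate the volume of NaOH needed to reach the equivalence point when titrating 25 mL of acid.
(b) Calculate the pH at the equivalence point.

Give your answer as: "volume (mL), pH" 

moles acid = 0.25 × 25/1000 = 0.00625 mol; V_base = moles/0.1 × 1000 = 62.5 mL. At equivalence only the conjugate base is present: [A⁻] = 0.00625/0.087 = 7.1429e-02 M. Kb = Kw/Ka = 2.56e-11; [OH⁻] = √(Kb × [A⁻]) = 1.3533e-06; pOH = 5.87; pH = 14 - pOH = 8.13.

V = 62.5 mL, pH = 8.13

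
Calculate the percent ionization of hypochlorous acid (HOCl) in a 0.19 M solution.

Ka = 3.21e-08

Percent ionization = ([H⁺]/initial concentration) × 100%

Using Ka equilibrium: x² + Ka×x - Ka×C = 0. Solving: [H⁺] = 7.8080e-05. Percent = (7.8080e-05/0.19) × 100

Percent ionization = 0.0411%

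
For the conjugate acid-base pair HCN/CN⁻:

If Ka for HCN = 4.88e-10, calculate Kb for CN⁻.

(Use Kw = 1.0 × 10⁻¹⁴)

For a conjugate pair Ka × Kb = Kw, so Kb = Kw/Ka = 1.0 × 10⁻¹⁴ / 4.88e-10 = 2.05e-05.

K_b = 2.05e-05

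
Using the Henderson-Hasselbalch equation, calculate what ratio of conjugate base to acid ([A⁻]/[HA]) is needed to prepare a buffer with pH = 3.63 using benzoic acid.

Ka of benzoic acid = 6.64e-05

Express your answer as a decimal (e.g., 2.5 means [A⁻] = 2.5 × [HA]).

pKa = -log(6.64e-05) = 4.1778. pH = pKa + log([A⁻]/[HA]), so log([A⁻]/[HA]) = pH − pKa = 3.63 − 4.1778 = -0.5478. [A⁻]/[HA] = 10^(-0.5478) = 0.283

[A⁻]/[HA] = 0.283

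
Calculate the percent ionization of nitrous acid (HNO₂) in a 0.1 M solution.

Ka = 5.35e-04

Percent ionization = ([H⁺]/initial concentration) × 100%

Using Ka equilibrium: x² + Ka×x - Ka×C = 0. Solving: [H⁺] = 7.0518e-03. Percent = (7.0518e-03/0.1) × 100

Percent ionization = 7.05%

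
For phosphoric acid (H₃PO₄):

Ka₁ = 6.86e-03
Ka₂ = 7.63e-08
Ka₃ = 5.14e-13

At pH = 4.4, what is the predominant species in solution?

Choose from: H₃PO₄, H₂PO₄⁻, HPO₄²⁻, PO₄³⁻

pKa₁ = 2.16, pKa₂ = 7.12, pKa₃ = 12.29. For a polyprotic acid the predominant species crosses at each pKa: below pKa_n the protonated form dominates, above it the deprotonated form does. At pH = 4.4, the predominant species is H₂PO₄⁻.

H₂PO₄⁻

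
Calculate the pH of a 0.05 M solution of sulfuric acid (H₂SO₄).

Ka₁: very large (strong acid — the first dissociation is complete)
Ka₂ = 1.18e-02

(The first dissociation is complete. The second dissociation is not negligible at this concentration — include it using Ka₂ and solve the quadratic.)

First dissociation is complete: [H⁺]₀ = [HSO₄⁻]₀ = C = 0.05 M. Second dissociation HSO₄⁻ ⇌ H⁺ + SO₄²⁻: let x = [SO₄²⁻]. Ka₂ = (C + x)·x / (C − x) = 1.18e-02 → x² + (C + Ka₂)·x − Ka₂·C = 0 → x² + 0.06180·x − 5.900e-04 = 0. x = (−0.06180 + √(0.06180² + 4 × 5.900e-04)) / 2 = 8.4041e-03 M. [H⁺] = C + x = 0.05 + 8.4041e-03 = 5.8404e-02 M. pH = -log(5.8404e-02) = 1.23.

pH = 1.23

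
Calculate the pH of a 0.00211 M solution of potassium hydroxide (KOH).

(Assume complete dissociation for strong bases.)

[OH⁻] = 0.00211 M for strong base. pOH = -log[OH⁻] = 2.68, pH = 14 - pOH

pH = 11.32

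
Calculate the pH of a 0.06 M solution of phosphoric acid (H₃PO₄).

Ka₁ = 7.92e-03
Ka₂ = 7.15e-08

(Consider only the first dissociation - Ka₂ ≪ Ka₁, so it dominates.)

First dissociation dominates. From Ka₁ = [H⁺][HA⁻]/[H₂A], x² + Ka₁·x − Ka₁·C = 0 with C = 0.06 M and Ka₁ = 7.92e-03. Solving: [H⁺] = (−Ka₁ + √(Ka₁² + 4·Ka₁·C)) / 2 = 1.8196e-02 M. pH = -log(1.8196e-02) = 1.74.

pH = 1.74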